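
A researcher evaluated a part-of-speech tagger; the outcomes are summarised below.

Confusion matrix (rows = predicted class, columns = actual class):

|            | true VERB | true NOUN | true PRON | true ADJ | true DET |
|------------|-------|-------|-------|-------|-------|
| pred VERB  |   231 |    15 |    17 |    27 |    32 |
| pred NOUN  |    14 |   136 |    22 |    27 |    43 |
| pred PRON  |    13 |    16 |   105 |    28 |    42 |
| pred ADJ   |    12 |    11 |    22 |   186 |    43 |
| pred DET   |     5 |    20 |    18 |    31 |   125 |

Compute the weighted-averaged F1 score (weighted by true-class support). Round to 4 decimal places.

Per-class F1 score (2·TP/(2·TP+FP+FN)):
  VERB: TP=231, FP=15+17+27+32=91, FN=14+13+12+5=44 → 462/597 = 0.77387
  NOUN: TP=136, FP=14+22+27+43=106, FN=15+16+11+20=62 → 272/440 = 0.61818
  PRON: TP=105, FP=13+16+28+42=99, FN=17+22+22+18=79 → 210/388 = 0.54124
  ADJ: TP=186, FP=12+11+22+43=88, FN=27+27+28+31=113 → 372/573 = 0.64921
  DET: TP=125, FP=5+20+18+31=74, FN=32+43+42+43=160 → 250/484 = 0.51653
Weighted-F1 score = Σ (supportᵢ/N)·F1 scoreᵢ with N=1241: (275/1241)·0.77387 + (198/1241)·0.61818 + (184/1241)·0.54124 + (299/1241)·0.64921 + (285/1241)·0.51653 = 0.6254

0.6254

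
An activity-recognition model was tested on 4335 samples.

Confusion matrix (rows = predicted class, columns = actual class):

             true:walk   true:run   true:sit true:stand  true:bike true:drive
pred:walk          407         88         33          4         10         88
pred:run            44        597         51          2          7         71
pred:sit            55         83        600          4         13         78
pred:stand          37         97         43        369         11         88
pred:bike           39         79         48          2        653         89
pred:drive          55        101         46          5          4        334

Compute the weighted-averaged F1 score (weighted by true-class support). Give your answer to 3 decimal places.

0.674

Per-class F1 score (2·TP/(2·TP+FP+FN)):
  walk: TP=407, FP=88+33+4+10+88=223, FN=44+55+37+39+55=230 → 814/1267 = 0.6425
  run: TP=597, FP=44+51+2+7+71=175, FN=88+83+97+79+101=448 → 1194/1817 = 0.6571
  sit: TP=600, FP=55+83+4+13+78=233, FN=33+51+43+48+46=221 → 1200/1654 = 0.7255
  stand: TP=369, FP=37+97+43+11+88=276, FN=4+2+4+2+5=17 → 738/1031 = 0.7158
  bike: TP=653, FP=39+79+48+2+89=257, FN=10+7+13+11+4=45 → 1306/1608 = 0.8122
  drive: TP=334, FP=55+101+46+5+4=211, FN=88+71+78+88+89=414 → 668/1293 = 0.5166
Weighted-F1 score = Σ (supportᵢ/N)·F1 scoreᵢ with N=4335: (637/4335)·0.6425 + (1045/4335)·0.6571 + (821/4335)·0.7255 + (386/4335)·0.7158 + (698/4335)·0.8122 + (748/4335)·0.5166 = 0.674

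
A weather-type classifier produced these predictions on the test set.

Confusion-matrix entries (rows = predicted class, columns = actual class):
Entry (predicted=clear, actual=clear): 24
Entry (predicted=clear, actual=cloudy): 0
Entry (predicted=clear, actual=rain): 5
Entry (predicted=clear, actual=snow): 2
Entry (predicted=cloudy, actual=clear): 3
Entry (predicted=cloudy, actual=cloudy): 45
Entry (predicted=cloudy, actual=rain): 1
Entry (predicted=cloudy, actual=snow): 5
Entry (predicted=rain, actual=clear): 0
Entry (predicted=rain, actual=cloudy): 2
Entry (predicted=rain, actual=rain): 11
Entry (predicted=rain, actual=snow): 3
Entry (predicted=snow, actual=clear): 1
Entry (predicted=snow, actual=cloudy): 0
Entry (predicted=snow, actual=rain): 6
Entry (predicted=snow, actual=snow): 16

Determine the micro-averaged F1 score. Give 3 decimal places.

Micro-averaging pools counts across classes: ΣTP=96, ΣFP=28, ΣFN=28.
Micro-F1 score = 2·TP/(2·TP+FP+FN) on pooled counts = 0.774 (equals overall accuracy in single-label multiclass).

0.774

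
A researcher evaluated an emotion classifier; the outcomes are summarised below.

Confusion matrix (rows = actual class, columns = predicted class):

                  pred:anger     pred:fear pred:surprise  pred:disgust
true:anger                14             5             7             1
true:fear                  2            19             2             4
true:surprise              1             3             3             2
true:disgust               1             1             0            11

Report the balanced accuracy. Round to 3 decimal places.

0.600

Balanced accuracy = mean of per-class recall.
  anger: recall = 14/27 = 0.5185
  fear: recall = 19/27 = 0.7037
  surprise: recall = 3/9 = 0.3333
  disgust: recall = 11/13 = 0.8462
Mean = (0.5185 + 0.7037 + 0.3333 + 0.8462) / 4 = 0.600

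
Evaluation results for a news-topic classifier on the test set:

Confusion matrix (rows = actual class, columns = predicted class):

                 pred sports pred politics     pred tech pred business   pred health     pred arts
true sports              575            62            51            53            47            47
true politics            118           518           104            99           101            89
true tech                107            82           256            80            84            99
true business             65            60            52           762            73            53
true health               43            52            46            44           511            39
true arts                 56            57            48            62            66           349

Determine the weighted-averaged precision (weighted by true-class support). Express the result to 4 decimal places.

Per-class precision (TP/(TP+FP)):
  sports: TP=575, FP=118+107+65+43+56=389 → 575/964 = 0.59647
  politics: TP=518, FP=62+82+60+52+57=313 → 518/831 = 0.62335
  tech: TP=256, FP=51+104+52+46+48=301 → 256/557 = 0.45961
  business: TP=762, FP=53+99+80+44+62=338 → 762/1100 = 0.69273
  health: TP=511, FP=47+101+84+73+66=371 → 511/882 = 0.57937
  arts: TP=349, FP=47+89+99+53+39=327 → 349/676 = 0.51627
Weighted-precision = Σ (supportᵢ/N)·precisionᵢ with N=5010: (835/5010)·0.59647 + (1029/5010)·0.62335 + (708/5010)·0.45961 + (1065/5010)·0.69273 + (735/5010)·0.57937 + (638/5010)·0.51627 = 0.5904

0.5904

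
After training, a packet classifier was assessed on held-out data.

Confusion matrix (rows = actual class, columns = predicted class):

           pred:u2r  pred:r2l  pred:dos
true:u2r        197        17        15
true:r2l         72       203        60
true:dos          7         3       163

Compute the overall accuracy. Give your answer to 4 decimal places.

0.7639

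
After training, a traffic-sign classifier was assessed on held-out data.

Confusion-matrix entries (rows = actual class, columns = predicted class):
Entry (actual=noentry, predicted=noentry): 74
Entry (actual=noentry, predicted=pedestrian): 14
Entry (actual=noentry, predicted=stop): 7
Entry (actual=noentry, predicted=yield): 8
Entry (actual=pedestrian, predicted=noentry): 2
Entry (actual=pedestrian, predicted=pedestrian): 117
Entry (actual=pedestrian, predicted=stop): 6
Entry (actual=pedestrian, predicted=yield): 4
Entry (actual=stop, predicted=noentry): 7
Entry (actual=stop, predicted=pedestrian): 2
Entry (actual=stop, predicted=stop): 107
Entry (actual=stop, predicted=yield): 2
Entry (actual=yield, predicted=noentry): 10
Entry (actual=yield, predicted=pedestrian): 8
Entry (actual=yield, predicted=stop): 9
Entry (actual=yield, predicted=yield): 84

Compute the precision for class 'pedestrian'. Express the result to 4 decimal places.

0.8298

precision = TP/(TP+FP).
pedestrian: TP=117, FP=14+2+8=24 → 117/141 = 0.82979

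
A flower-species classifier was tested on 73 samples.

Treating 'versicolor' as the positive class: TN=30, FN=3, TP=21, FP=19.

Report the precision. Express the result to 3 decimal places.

0.525

Precision = TP/(TP+FP) = 21/(21+19) = 21/40 = 0.525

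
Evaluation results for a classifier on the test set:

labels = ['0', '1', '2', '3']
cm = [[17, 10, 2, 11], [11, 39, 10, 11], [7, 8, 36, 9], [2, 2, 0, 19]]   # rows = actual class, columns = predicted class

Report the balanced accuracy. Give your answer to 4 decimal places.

0.6001

Balanced accuracy = mean of per-class recall.
  0: recall = 17/40 = 0.42500
  1: recall = 39/71 = 0.54930
  2: recall = 36/60 = 0.60000
  3: recall = 19/23 = 0.82609
Mean = (0.42500 + 0.54930 + 0.60000 + 0.82609) / 4 = 0.6001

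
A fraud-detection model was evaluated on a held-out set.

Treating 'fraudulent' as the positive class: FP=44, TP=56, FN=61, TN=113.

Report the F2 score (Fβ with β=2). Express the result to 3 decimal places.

Fβ = (1+β²)·TP / ((1+β²)·TP + β²·FN + FP), with β²=4
= 5·56 / (5·56 + 4·61 + 44) = 0.493

0.493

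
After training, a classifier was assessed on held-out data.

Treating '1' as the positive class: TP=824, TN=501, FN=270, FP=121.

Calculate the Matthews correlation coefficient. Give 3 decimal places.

MCC = (TP·TN − FP·FN) / √((TP+FP)(TP+FN)(TN+FP)(TN+FN))
Numerator = 824·501 − 121·270 = 380154
Denominator = √(945·1094·622·771) = √495785582460 = 704120.4318
MCC = 380154 / 704120.4318 = 0.540

0.540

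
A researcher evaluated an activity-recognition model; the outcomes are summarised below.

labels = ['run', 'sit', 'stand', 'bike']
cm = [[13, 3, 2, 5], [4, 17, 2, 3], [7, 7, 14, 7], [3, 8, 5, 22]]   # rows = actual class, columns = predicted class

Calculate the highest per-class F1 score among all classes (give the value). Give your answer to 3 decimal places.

Per-class F1 score (2·TP/(2·TP+FP+FN)):
  run: TP=13, FP=4+7+3=14, FN=3+2+5=10 → 26/50 = 0.5200
  sit: TP=17, FP=3+7+8=18, FN=4+2+3=9 → 34/61 = 0.5574
  stand: TP=14, FP=2+2+5=9, FN=7+7+7=21 → 28/58 = 0.4828
  bike: TP=22, FP=5+3+7=15, FN=3+8+5=16 → 44/75 = 0.5867
Highest is class 'bike' with F1 score = 0.587.

0.587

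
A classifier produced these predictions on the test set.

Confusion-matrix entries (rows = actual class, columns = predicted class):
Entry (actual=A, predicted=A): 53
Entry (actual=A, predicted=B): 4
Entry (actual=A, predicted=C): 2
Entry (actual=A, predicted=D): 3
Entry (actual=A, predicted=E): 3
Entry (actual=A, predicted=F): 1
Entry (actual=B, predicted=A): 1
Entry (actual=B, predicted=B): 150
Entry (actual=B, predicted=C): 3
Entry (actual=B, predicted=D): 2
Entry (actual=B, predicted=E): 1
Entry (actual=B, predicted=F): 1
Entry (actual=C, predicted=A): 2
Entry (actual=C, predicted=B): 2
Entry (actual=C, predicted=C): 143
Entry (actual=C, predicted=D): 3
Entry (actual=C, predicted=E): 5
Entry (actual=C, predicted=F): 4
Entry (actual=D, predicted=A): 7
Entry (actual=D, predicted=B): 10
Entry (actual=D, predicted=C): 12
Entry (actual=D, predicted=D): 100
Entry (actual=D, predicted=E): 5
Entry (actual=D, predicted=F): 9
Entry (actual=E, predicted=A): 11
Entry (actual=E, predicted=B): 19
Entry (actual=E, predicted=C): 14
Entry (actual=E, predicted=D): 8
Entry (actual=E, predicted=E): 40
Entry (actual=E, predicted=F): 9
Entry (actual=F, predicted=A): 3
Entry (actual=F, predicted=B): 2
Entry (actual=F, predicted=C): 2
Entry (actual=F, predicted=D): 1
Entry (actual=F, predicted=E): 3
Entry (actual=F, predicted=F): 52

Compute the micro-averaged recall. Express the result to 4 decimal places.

Micro-averaging pools counts across classes: ΣTP=538, ΣFP=152, ΣFN=152.
Micro-recall = TP/(TP+FN) on pooled counts = 0.7797 (equals overall accuracy in single-label multiclass).

0.7797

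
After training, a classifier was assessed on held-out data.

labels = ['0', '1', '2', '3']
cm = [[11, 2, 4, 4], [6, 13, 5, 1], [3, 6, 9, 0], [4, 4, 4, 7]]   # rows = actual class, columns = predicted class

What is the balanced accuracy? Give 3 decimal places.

0.478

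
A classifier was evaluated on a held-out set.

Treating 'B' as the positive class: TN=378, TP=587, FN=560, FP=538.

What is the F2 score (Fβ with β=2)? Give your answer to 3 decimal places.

Fβ = (1+β²)·TP / ((1+β²)·TP + β²·FN + FP), with β²=4
= 5·587 / (5·587 + 4·560 + 538) = 0.514

0.514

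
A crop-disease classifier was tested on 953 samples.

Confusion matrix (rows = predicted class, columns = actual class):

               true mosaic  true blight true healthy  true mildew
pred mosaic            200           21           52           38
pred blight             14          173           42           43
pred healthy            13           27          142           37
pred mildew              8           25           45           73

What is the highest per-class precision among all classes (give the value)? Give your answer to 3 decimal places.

Per-class precision (TP/(TP+FP)):
  mosaic: TP=200, FP=21+52+38=111 → 200/311 = 0.6431
  blight: TP=173, FP=14+42+43=99 → 173/272 = 0.6360
  healthy: TP=142, FP=13+27+37=77 → 142/219 = 0.6484
  mildew: TP=73, FP=8+25+45=78 → 73/151 = 0.4834
Highest is class 'healthy' with precision = 0.648.

0.648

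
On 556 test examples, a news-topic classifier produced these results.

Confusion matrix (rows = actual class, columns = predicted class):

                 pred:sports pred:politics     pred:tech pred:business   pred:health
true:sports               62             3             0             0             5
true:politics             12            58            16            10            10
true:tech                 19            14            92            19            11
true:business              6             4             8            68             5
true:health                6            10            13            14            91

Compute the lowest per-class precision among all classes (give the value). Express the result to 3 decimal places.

Per-class precision (TP/(TP+FP)):
  sports: TP=62, FP=12+19+6+6=43 → 62/105 = 0.5905
  politics: TP=58, FP=3+14+4+10=31 → 58/89 = 0.6517
  tech: TP=92, FP=0+16+8+13=37 → 92/129 = 0.7132
  business: TP=68, FP=0+10+19+14=43 → 68/111 = 0.6126
  health: TP=91, FP=5+10+11+5=31 → 91/122 = 0.7459
Lowest is class 'sports' with precision = 0.590.

0.590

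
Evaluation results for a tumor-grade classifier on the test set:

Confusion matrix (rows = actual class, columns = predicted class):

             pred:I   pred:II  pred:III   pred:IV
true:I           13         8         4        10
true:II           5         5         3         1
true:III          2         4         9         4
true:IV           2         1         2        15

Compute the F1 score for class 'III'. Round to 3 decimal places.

One-vs-rest for 'III': TP = diagonal; FP = other classes predicted 'III'; FN = 'III' predicted as other.
F1 score = 2·TP/(2·TP+FP+FN).
III: TP=9, FP=4+3+2=9, FN=2+4+4=10 → 18/37 = 0.4865

0.486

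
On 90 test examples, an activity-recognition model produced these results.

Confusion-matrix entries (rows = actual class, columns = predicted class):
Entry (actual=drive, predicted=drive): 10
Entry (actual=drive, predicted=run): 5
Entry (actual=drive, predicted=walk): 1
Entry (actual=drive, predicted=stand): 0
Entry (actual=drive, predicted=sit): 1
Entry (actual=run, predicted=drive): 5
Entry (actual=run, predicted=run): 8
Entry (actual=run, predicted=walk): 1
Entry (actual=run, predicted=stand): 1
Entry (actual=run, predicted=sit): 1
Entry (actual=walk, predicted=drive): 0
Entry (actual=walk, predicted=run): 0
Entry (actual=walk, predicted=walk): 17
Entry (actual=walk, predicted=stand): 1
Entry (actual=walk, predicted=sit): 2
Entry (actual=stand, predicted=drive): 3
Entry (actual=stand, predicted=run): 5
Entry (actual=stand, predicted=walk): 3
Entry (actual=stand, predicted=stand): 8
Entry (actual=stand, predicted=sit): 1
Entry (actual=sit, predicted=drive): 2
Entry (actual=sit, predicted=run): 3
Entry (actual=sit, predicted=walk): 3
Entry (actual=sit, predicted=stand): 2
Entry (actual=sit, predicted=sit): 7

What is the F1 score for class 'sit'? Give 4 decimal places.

0.4828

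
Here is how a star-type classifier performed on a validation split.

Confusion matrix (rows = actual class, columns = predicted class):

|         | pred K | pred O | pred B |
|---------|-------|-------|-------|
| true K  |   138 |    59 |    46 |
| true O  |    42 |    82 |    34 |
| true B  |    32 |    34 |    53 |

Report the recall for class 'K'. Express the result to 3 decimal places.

Take TP from the diagonal, FP from the rest of the 'K' prediction marginal, FN from the rest of the 'K' actual marginal.
recall = TP/(TP+FN).
K: TP=138, FN=59+46=105 → 138/243 = 0.5679

0.568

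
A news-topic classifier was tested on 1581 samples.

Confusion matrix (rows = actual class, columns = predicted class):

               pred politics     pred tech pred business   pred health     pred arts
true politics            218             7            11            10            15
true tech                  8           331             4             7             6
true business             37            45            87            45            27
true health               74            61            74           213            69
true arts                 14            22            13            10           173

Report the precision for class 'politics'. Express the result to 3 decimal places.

Take TP from the diagonal, FP from the rest of the 'politics' prediction marginal, FN from the rest of the 'politics' actual marginal.
precision = TP/(TP+FP).
politics: TP=218, FP=8+37+74+14=133 → 218/351 = 0.6211

0.621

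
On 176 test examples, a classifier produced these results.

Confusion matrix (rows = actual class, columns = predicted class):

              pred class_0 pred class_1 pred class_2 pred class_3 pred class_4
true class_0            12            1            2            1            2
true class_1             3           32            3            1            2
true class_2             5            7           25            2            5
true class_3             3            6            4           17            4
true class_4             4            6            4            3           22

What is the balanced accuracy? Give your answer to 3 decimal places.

Balanced accuracy = mean of per-class recall.
  class_0: recall = 12/18 = 0.6667
  class_1: recall = 32/41 = 0.7805
  class_2: recall = 25/44 = 0.5682
  class_3: recall = 17/34 = 0.5000
  class_4: recall = 22/39 = 0.5641
Mean = (0.6667 + 0.7805 + 0.5682 + 0.5000 + 0.5641) / 5 = 0.616

0.616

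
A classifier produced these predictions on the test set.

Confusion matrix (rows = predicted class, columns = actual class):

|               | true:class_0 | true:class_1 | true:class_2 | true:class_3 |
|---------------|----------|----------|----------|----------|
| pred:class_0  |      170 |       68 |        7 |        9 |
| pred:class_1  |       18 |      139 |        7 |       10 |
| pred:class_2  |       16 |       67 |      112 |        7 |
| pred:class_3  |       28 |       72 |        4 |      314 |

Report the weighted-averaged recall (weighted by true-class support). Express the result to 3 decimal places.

0.701

Per-class recall (TP/(TP+FN)):
  class_0: TP=170, FN=18+16+28=62 → 170/232 = 0.7328
  class_1: TP=139, FN=68+67+72=207 → 139/346 = 0.4017
  class_2: TP=112, FN=7+7+4=18 → 112/130 = 0.8615
  class_3: TP=314, FN=9+10+7=26 → 314/340 = 0.9235
Weighted-recall = Σ (supportᵢ/N)·recallᵢ with N=1048: (232/1048)·0.7328 + (346/1048)·0.4017 + (130/1048)·0.8615 + (340/1048)·0.9235 = 0.701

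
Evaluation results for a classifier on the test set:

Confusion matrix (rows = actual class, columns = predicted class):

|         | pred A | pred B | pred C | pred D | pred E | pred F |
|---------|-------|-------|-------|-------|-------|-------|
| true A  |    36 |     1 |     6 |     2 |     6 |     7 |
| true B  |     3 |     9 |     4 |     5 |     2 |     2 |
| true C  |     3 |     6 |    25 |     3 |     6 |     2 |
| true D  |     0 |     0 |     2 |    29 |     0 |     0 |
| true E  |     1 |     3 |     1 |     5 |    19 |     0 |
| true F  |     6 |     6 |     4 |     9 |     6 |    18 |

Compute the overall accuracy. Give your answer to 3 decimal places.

0.574

Accuracy = trace / total = (36+9+25+29+19+18=136) / 237 = 136/237 = 0.574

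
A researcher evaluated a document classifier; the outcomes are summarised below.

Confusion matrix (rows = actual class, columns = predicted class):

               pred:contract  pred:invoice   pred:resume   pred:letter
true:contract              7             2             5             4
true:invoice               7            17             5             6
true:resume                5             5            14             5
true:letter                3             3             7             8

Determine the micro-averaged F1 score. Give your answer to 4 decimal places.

0.4466

Micro-averaging pools counts across classes: ΣTP=46, ΣFP=57, ΣFN=57.
Micro-F1 score = 2·TP/(2·TP+FP+FN) on pooled counts = 0.4466 (equals overall accuracy in single-label multiclass).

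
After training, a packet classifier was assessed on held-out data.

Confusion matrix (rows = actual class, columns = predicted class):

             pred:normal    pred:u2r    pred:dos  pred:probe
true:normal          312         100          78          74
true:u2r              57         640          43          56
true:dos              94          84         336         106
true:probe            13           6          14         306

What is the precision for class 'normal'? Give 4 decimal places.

0.6555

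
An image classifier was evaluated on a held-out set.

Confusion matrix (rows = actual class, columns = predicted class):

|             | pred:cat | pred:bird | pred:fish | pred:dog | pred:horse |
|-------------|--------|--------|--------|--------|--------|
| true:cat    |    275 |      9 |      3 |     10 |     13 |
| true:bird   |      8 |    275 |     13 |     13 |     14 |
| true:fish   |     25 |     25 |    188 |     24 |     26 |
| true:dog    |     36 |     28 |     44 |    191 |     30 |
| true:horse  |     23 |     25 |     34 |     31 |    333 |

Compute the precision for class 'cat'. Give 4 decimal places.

Treat 'cat' as positive and all other classes as negative.
precision = TP/(TP+FP).
cat: TP=275, FP=8+25+36+23=92 → 275/367 = 0.74932

0.7493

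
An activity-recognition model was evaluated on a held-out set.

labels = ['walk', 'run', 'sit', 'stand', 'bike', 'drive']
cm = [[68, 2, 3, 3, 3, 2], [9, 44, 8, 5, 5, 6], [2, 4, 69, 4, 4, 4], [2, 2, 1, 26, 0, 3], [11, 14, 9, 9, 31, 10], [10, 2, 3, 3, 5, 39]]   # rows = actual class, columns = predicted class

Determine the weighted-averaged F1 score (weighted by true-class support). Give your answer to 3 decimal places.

0.641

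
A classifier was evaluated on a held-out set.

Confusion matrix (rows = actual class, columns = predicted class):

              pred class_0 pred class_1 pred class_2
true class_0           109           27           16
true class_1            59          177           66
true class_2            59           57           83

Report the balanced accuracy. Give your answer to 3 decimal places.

0.573

Balanced accuracy = mean of per-class recall.
  class_0: recall = 109/152 = 0.7171
  class_1: recall = 177/302 = 0.5861
  class_2: recall = 83/199 = 0.4171
Mean = (0.7171 + 0.5861 + 0.4171) / 3 = 0.573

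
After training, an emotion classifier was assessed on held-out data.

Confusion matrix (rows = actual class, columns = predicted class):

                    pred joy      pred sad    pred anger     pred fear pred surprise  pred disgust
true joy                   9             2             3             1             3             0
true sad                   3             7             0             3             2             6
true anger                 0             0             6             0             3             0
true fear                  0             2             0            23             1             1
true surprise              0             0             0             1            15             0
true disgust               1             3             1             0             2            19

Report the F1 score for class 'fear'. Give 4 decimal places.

0.8364

F1 score = 2·TP/(2·TP+FP+FN).
fear: TP=23, FP=1+3+0+1+0=5, FN=0+2+0+1+1=4 → 46/55 = 0.83636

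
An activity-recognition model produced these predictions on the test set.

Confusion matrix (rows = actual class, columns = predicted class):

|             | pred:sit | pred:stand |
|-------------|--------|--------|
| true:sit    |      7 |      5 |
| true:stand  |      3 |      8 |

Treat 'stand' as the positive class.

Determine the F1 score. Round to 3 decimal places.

Precision = TP/(TP+FP) = 8/13 = 0.6154
Recall = TP/(TP+FN) = 8/11 = 0.7273
F1 = 2·TP/(2·TP+FP+FN) = 16/24 = 0.667

0.667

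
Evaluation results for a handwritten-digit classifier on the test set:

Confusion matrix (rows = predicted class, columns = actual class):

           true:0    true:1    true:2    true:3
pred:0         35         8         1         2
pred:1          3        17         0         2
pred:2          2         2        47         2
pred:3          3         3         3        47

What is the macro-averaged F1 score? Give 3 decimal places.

Per-class F1 score (2·TP/(2·TP+FP+FN)):
  0: TP=35, FP=8+1+2=11, FN=3+2+3=8 → 70/89 = 0.7865
  1: TP=17, FP=3+0+2=5, FN=8+2+3=13 → 34/52 = 0.6538
  2: TP=47, FP=2+2+2=6, FN=1+0+3=4 → 94/104 = 0.9038
  3: TP=47, FP=3+3+3=9, FN=2+2+2=6 → 94/109 = 0.8624
Macro-F1 score = mean = (0.7865 + 0.6538 + 0.9038 + 0.8624) / 4 = 0.802

0.802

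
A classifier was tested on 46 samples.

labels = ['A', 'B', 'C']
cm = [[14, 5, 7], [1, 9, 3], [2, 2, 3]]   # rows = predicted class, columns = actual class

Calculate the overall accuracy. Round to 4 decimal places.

0.5652

Accuracy = trace / total = (14+9+3=26) / 46 = 26/46 = 0.5652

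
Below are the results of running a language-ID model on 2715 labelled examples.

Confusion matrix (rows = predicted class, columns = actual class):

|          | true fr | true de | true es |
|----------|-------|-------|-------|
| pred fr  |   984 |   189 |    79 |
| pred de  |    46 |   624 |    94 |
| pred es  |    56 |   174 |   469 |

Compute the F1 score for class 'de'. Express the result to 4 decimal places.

Take TP from the diagonal, FP from the rest of the 'de' prediction marginal, FN from the rest of the 'de' actual marginal.
F1 score = 2·TP/(2·TP+FP+FN).
de: TP=624, FP=46+94=140, FN=189+174=363 → 1248/1751 = 0.71274

0.7127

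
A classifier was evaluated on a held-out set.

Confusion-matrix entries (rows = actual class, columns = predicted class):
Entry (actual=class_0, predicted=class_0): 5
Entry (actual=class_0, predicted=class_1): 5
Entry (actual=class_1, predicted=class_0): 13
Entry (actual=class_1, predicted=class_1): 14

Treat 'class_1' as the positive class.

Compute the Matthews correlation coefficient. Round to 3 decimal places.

0.016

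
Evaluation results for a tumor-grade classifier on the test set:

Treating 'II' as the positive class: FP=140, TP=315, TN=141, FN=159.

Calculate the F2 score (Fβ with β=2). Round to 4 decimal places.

Fβ = (1+β²)·TP / ((1+β²)·TP + β²·FN + FP), with β²=4
= 5·315 / (5·315 + 4·159 + 140) = 0.6699

0.6699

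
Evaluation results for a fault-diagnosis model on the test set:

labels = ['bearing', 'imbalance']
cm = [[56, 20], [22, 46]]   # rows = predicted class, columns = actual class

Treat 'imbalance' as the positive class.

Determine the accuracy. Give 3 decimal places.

Accuracy = (TP+TN)/N = (46+56)/144 = 0.708

0.708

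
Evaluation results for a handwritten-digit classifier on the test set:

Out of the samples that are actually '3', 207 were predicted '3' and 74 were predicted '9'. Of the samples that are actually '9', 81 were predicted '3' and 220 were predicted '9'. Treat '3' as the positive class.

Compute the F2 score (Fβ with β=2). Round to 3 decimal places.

Fβ = (1+β²)·TP / ((1+β²)·TP + β²·FN + FP), with β²=4
= 5·207 / (5·207 + 4·74 + 81) = 0.733

0.733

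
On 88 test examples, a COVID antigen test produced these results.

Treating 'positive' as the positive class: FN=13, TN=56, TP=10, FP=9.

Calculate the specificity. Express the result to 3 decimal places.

0.862

Specificity = TN/(TN+FP) = 56/(56+9) = 0.862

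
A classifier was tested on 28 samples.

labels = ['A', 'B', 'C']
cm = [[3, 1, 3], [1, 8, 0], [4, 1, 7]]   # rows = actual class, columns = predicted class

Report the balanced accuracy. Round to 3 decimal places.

0.634

Balanced accuracy = mean of per-class recall.
  A: recall = 3/7 = 0.4286
  B: recall = 8/9 = 0.8889
  C: recall = 7/12 = 0.5833
Mean = (0.4286 + 0.8889 + 0.5833) / 3 = 0.634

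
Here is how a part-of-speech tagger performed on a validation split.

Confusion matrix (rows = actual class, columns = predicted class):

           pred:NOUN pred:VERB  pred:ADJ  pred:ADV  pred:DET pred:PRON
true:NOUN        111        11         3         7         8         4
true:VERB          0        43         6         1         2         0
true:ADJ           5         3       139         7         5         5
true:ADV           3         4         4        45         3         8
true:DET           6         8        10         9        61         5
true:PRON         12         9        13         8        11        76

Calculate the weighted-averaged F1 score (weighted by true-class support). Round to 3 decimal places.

0.725

Per-class F1 score (2·TP/(2·TP+FP+FN)):
  NOUN: TP=111, FP=0+5+3+6+12=26, FN=11+3+7+8+4=33 → 222/281 = 0.7900
  VERB: TP=43, FP=11+3+4+8+9=35, FN=0+6+1+2+0=9 → 86/130 = 0.6615
  ADJ: TP=139, FP=3+6+4+10+13=36, FN=5+3+7+5+5=25 → 278/339 = 0.8201
  ADV: TP=45, FP=7+1+7+9+8=32, FN=3+4+4+3+8=22 → 90/144 = 0.6250
  DET: TP=61, FP=8+2+5+3+11=29, FN=6+8+10+9+5=38 → 122/189 = 0.6455
  PRON: TP=76, FP=4+0+5+8+5=22, FN=12+9+13+8+11=53 → 152/227 = 0.6696
Weighted-F1 score = Σ (supportᵢ/N)·F1 scoreᵢ with N=655: (144/655)·0.7900 + (52/655)·0.6615 + (164/655)·0.8201 + (67/655)·0.6250 + (99/655)·0.6455 + (129/655)·0.6696 = 0.725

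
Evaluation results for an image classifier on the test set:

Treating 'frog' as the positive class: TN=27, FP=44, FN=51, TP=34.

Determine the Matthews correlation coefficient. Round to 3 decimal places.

-0.219

MCC = (TP·TN − FP·FN) / √((TP+FP)(TP+FN)(TN+FP)(TN+FN))
Numerator = 34·27 − 44·51 = -1326
Denominator = √(78·85·71·78) = √36716940 = 6059.4505
MCC = -1326 / 6059.4505 = -0.219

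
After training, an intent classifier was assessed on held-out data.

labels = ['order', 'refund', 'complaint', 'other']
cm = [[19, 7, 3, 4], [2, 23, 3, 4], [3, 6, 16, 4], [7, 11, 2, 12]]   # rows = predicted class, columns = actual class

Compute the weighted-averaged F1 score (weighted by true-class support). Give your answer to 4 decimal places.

0.5599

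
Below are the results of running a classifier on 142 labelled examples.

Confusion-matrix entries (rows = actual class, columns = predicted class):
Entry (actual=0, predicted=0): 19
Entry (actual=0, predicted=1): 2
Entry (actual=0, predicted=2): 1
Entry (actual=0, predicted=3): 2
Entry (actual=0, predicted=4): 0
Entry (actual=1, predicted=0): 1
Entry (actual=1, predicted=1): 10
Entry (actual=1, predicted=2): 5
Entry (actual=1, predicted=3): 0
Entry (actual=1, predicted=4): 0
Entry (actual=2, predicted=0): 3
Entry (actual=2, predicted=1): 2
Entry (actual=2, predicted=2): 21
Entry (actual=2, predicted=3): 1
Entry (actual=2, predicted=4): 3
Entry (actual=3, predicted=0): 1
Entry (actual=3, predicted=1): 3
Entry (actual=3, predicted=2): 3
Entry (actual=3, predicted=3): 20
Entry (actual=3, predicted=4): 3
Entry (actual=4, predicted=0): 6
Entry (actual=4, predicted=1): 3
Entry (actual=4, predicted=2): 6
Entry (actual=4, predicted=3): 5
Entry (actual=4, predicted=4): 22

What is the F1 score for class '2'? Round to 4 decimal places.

0.6364

Treat '2' as positive and all other classes as negative.
F1 score = 2·TP/(2·TP+FP+FN).
2: TP=21, FP=1+5+3+6=15, FN=3+2+1+3=9 → 42/66 = 0.63636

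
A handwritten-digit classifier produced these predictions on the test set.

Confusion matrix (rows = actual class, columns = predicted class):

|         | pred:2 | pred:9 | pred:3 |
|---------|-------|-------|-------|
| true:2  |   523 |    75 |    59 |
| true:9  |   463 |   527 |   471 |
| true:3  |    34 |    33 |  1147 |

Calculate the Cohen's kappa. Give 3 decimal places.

0.494

Observed agreement pₒ = trace/N = 2197/3332 = 0.6594
Expected agreement pₑ = Σ (rowᵢ·colᵢ)/N² = (657·1020 + 1461·635 + 1214·1677)/3332² = 0.3273
κ = (pₒ − pₑ)/(1 − pₑ) = (0.6594 − 0.3273)/(1 − 0.3273) = 0.494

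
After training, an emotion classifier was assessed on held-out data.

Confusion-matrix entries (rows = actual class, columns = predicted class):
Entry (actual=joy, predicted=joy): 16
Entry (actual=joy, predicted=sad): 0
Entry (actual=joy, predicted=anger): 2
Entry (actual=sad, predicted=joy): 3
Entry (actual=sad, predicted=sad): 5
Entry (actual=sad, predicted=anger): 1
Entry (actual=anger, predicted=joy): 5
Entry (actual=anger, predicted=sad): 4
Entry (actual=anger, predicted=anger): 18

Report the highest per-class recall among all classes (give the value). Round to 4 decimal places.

Per-class recall (TP/(TP+FN)):
  joy: TP=16, FN=0+2=2 → 16/18 = 0.88889
  sad: TP=5, FN=3+1=4 → 5/9 = 0.55556
  anger: TP=18, FN=5+4=9 → 18/27 = 0.66667
Highest is class 'joy' with recall = 0.8889.

0.8889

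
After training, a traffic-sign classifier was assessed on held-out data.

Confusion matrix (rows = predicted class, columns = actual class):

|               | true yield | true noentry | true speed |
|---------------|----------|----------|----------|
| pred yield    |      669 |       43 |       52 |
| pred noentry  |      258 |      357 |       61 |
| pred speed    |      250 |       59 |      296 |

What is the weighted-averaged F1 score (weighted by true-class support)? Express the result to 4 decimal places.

0.6547

Per-class F1 score (2·TP/(2·TP+FP+FN)):
  yield: TP=669, FP=43+52=95, FN=258+250=508 → 1338/1941 = 0.68934
  noentry: TP=357, FP=258+61=319, FN=43+59=102 → 714/1135 = 0.62907
  speed: TP=296, FP=250+59=309, FN=52+61=113 → 592/1014 = 0.58383
Weighted-F1 score = Σ (supportᵢ/N)·F1 scoreᵢ with N=2045: (1177/2045)·0.68934 + (459/2045)·0.62907 + (409/2045)·0.58383 = 0.6547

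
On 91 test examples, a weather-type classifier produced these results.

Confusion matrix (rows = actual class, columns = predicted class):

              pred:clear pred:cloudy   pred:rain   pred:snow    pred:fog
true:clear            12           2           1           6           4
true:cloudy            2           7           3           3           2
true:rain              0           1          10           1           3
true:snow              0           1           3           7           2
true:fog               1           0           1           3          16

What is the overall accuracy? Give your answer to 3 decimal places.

Accuracy = trace / total = (12+7+10+7+16=52) / 91 = 52/91 = 0.571

0.571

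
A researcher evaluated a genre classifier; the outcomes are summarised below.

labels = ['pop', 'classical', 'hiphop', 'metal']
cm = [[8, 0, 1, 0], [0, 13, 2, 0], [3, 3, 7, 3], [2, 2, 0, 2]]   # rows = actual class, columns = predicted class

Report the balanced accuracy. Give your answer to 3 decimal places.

Balanced accuracy = mean of per-class recall.
  pop: recall = 8/9 = 0.8889
  classical: recall = 13/15 = 0.8667
  hiphop: recall = 7/16 = 0.4375
  metal: recall = 2/6 = 0.3333
Mean = (0.8889 + 0.8667 + 0.4375 + 0.3333) / 4 = 0.632

0.632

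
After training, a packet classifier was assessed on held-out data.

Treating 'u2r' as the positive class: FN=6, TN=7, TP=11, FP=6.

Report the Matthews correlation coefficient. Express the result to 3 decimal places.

0.186

MCC = (TP·TN − FP·FN) / √((TP+FP)(TP+FN)(TN+FP)(TN+FN))
Numerator = 11·7 − 6·6 = 41
Denominator = √(17·17·13·13) = √48841 = 221.0000
MCC = 41 / 221.0000 = 0.186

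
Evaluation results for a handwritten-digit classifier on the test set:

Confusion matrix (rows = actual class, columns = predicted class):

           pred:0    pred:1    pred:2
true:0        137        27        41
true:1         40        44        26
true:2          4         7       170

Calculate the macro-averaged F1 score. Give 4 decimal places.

Per-class F1 score (2·TP/(2·TP+FP+FN)):
  0: TP=137, FP=40+4=44, FN=27+41=68 → 274/386 = 0.70984
  1: TP=44, FP=27+7=34, FN=40+26=66 → 88/188 = 0.46809
  2: TP=170, FP=41+26=67, FN=4+7=11 → 340/418 = 0.81340
Macro-F1 score = mean = (0.70984 + 0.46809 + 0.81340) / 3 = 0.6638

0.6638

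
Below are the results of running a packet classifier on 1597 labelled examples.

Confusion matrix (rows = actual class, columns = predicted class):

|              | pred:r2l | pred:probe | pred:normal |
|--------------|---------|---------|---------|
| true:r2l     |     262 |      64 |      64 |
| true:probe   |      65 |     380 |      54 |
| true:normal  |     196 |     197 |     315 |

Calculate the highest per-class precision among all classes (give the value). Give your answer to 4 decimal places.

Per-class precision (TP/(TP+FP)):
  r2l: TP=262, FP=65+196=261 → 262/523 = 0.50096
  probe: TP=380, FP=64+197=261 → 380/641 = 0.59282
  normal: TP=315, FP=64+54=118 → 315/433 = 0.72748
Highest is class 'normal' with precision = 0.7275.

0.7275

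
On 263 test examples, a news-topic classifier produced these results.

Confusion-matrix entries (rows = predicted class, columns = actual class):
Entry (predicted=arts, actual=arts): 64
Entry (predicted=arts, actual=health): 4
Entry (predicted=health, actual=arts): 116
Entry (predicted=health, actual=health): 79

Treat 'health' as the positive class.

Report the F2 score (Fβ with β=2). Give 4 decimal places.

Fβ = (1+β²)·TP / ((1+β²)·TP + β²·FN + FP), with β²=4
= 5·79 / (5·79 + 4·4 + 116) = 0.7495

0.7495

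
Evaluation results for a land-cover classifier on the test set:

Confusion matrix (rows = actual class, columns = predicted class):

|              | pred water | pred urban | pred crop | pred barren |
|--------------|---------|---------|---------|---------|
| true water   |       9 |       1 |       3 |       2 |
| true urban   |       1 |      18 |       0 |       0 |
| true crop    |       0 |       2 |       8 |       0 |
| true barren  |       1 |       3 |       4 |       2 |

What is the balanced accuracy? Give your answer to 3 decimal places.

Balanced accuracy = mean of per-class recall.
  water: recall = 9/15 = 0.6000
  urban: recall = 18/19 = 0.9474
  crop: recall = 8/10 = 0.8000
  barren: recall = 2/10 = 0.2000
Mean = (0.6000 + 0.9474 + 0.8000 + 0.2000) / 4 = 0.637

0.637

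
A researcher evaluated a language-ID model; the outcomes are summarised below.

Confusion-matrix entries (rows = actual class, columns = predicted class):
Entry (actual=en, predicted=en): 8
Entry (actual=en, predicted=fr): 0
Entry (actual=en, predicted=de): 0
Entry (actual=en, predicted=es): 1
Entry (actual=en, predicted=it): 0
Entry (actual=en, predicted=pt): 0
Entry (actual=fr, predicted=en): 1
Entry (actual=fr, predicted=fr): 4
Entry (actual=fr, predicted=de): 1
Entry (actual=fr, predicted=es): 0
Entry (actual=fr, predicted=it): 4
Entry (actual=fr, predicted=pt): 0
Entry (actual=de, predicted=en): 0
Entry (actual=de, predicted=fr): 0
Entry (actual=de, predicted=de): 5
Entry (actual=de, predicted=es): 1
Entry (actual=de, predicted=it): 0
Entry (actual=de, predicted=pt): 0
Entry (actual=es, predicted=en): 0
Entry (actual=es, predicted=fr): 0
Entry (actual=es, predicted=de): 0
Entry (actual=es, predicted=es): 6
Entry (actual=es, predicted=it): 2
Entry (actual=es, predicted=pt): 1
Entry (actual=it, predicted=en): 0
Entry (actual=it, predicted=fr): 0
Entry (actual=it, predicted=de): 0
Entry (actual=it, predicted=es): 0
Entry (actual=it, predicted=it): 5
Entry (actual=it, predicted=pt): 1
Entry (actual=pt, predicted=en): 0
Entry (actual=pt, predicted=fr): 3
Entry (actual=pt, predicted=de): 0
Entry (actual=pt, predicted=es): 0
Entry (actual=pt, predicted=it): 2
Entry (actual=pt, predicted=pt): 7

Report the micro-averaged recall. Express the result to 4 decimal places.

0.6731

Micro-averaging pools counts across classes: ΣTP=35, ΣFP=17, ΣFN=17.
Micro-recall = TP/(TP+FN) on pooled counts = 0.6731 (equals overall accuracy in single-label multiclass).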